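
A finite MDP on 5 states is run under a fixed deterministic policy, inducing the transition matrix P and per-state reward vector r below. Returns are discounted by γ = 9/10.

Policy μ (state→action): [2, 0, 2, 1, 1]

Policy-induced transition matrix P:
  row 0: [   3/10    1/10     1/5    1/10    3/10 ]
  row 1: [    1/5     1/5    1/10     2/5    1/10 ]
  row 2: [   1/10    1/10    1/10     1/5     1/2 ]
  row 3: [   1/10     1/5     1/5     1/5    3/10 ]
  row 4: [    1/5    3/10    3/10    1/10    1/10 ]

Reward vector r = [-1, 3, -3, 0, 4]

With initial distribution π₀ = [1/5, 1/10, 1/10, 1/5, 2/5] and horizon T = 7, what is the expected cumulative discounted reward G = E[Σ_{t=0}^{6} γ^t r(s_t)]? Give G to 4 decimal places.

t=0: π = [0.2000, 0.1000, 0.1000, 0.2000, 0.4000], E[r] = 1.4000, γ^t·E[r] = 1.400000, running G = 1.400000
t=1: π = [0.1900, 0.2100, 0.2200, 0.1600, 0.2200], E[r] = 0.6600, γ^t·E[r] = 0.594000, running G = 1.994000
t=2: π = [0.1810, 0.1810, 0.1790, 0.2010, 0.2580], E[r] = 0.8570, γ^t·E[r] = 0.694170, running G = 2.688170
t=3: π = [0.1801, 0.1898, 0.1898, 0.1923, 0.2480], E[r] = 0.8119, γ^t·E[r] = 0.591875, running G = 3.280045
t=4: π = [0.1798, 0.1878, 0.1868, 0.1952, 0.2504], E[r] = 0.8247, γ^t·E[r] = 0.541092, running G = 3.821137
t=5: π = [0.1798, 0.1884, 0.1876, 0.1945, 0.2497], E[r] = 0.8215, γ^t·E[r] = 0.485103, running G = 4.306240
t=6: π = [0.1798, 0.1882, 0.1874, 0.1947, 0.2499], E[r] = 0.8224, γ^t·E[r] = 0.437052, running G = 4.743292

G = 4.7433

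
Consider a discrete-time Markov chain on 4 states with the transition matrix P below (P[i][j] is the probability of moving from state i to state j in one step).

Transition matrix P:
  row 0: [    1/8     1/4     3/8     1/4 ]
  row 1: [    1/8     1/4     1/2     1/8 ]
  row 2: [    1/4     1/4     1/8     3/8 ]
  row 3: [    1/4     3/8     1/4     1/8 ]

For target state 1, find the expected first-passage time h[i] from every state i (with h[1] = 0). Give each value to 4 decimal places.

h = [3.5512, 0.0000, 3.5122, 3.1610]

First-step conditioning: h[1] = 0; for i ≠ 1, h[i] = 1 + Σ_k P[i][k]·h[k].
  h[0] = 1 + 1/8·h[0] + 3/8·h[2] + 1/4·h[3]
  h[2] = 1 + 1/4·h[0] + 1/8·h[2] + 3/8·h[3]
  h[3] = 1 + 1/4·h[0] + 1/4·h[2] + 1/8·h[3]
Solving the 3×3 linear system over states ≠ 1 gives exactly h = [728/205, 0, 144/41, 648/205] (h[1] = 0 is the target).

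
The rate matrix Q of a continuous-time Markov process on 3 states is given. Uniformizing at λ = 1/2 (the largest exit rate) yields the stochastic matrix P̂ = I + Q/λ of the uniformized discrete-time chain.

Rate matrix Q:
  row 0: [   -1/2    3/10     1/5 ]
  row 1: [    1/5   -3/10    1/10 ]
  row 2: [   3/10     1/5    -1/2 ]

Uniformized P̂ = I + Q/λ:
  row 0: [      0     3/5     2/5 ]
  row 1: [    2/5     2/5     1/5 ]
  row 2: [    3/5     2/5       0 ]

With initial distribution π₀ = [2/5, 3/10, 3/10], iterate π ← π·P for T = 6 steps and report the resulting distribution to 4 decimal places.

π = [0.3176, 0.4632, 0.2192]

t=0: π = [0.4000, 0.3000, 0.3000]
t=1: π = [0.3000, 0.4800, 0.2200]
t=2: π = [0.3240, 0.4600, 0.2160]
t=3: π = [0.3136, 0.4648, 0.2216]
t=4: π = [0.3189, 0.4627, 0.2184]
t=5: π = [0.3161, 0.4638, 0.2201]
t=6: π = [0.3176, 0.4632, 0.2192]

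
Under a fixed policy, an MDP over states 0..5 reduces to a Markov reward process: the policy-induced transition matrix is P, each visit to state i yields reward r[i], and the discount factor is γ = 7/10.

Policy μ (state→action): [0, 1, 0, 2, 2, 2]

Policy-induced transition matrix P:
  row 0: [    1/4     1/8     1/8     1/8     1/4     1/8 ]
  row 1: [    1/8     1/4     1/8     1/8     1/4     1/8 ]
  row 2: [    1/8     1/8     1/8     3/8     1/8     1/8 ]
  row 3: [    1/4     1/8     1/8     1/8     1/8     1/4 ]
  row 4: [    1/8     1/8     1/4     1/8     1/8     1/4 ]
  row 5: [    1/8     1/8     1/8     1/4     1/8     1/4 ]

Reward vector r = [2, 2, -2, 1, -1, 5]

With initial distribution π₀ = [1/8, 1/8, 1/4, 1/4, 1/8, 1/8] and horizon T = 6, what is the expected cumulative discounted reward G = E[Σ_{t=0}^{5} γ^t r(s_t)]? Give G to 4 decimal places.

t=0: π = [0.1250, 0.1250, 0.2500, 0.2500, 0.1250, 0.1250], E[r] = 0.7500, γ^t·E[r] = 0.750000, running G = 0.750000
t=1: π = [0.1719, 0.1406, 0.1406, 0.2031, 0.1563, 0.1875], E[r] = 1.3281, γ^t·E[r] = 0.929688, running G = 1.679688
t=2: π = [0.1719, 0.1426, 0.1445, 0.1836, 0.1641, 0.1934], E[r] = 1.3262, γ^t·E[r] = 0.649824, running G = 2.329512
t=3: π = [0.1694, 0.1428, 0.1455, 0.1853, 0.1643, 0.1926], E[r] = 1.3176, γ^t·E[r] = 0.451946, running G = 2.781458
t=4: π = [0.1693, 0.1429, 0.1455, 0.1855, 0.1640, 0.1928], E[r] = 1.3186, γ^t·E[r] = 0.316604, running G = 3.098062
t=5: π = [0.1693, 0.1429, 0.1455, 0.1855, 0.1640, 0.1928], E[r] = 1.3188, γ^t·E[r] = 0.221647, running G = 3.319709

G = 3.3197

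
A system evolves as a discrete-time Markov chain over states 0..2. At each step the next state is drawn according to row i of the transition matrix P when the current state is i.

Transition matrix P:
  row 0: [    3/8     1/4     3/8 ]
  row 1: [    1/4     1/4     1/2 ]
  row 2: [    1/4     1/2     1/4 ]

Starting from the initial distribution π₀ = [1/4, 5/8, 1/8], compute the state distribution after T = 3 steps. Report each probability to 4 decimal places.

π = [0.2856, 0.3389, 0.3755]

t=0: π = [0.2500, 0.6250, 0.1250]
t=1: π = [0.2813, 0.2813, 0.4375]
t=2: π = [0.2852, 0.3594, 0.3555]
t=3: π = [0.2856, 0.3389, 0.3755]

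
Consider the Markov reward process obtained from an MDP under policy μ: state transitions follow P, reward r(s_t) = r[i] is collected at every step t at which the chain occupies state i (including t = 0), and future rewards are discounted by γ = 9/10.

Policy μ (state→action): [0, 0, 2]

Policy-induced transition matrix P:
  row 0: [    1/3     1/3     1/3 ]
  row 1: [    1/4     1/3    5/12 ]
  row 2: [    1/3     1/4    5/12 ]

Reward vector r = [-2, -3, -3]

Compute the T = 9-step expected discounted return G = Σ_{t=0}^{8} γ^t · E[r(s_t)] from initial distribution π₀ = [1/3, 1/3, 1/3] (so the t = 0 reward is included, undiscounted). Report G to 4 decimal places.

G = -16.4667

t=0: π = [0.3333, 0.3333, 0.3333], E[r] = -2.6667, γ^t·E[r] = -2.666667, running G = -2.666667
t=1: π = [0.3056, 0.3056, 0.3889], E[r] = -2.6944, γ^t·E[r] = -2.425000, running G = -5.091667
t=2: π = [0.3079, 0.3009, 0.3912], E[r] = -2.6921, γ^t·E[r] = -2.180625, running G = -7.272292
t=3: π = [0.3083, 0.3007, 0.3910], E[r] = -2.6917, γ^t·E[r] = -1.962281, running G = -9.234573
t=4: π = [0.3083, 0.3007, 0.3910], E[r] = -2.6917, γ^t·E[r] = -1.766043, running G = -11.000615
t=5: π = [0.3083, 0.3008, 0.3910], E[r] = -2.6917, γ^t·E[r] = -1.589439, running G = -12.590055
t=6: π = [0.3083, 0.3008, 0.3910], E[r] = -2.6917, γ^t·E[r] = -1.430495, running G = -14.020550
t=7: π = [0.3083, 0.3008, 0.3910], E[r] = -2.6917, γ^t·E[r] = -1.287446, running G = -15.307996
t=8: π = [0.3083, 0.3008, 0.3910], E[r] = -2.6917, γ^t·E[r] = -1.158701, running G = -16.466697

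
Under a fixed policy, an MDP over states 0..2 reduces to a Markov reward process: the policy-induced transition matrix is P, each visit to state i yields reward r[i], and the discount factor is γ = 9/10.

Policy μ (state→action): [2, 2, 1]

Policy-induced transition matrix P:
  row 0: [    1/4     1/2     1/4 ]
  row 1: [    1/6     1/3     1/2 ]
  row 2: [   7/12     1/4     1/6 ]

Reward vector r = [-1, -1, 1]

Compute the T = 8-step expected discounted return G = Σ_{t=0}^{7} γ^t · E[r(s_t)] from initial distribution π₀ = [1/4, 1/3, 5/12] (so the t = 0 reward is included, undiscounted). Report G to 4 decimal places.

G = -1.9436

t=0: π = [0.2500, 0.3333, 0.4167], E[r] = -0.1667, γ^t·E[r] = -0.166667, running G = -0.166667
t=1: π = [0.3611, 0.3403, 0.2986], E[r] = -0.4028, γ^t·E[r] = -0.362500, running G = -0.529167
t=2: π = [0.3212, 0.3686, 0.3102], E[r] = -0.3796, γ^t·E[r] = -0.307500, running G = -0.836667
t=3: π = [0.3227, 0.3610, 0.3163], E[r] = -0.3674, γ^t·E[r] = -0.267820, running G = -1.104487
t=4: π = [0.3254, 0.3608, 0.3139], E[r] = -0.3722, γ^t·E[r] = -0.244208, running G = -1.348695
t=5: π = [0.3246, 0.3614, 0.3140], E[r] = -0.3719, γ^t·E[r] = -0.219626, running G = -1.568321
t=6: π = [0.3246, 0.3613, 0.3142], E[r] = -0.3716, γ^t·E[r] = -0.197504, running G = -1.765825
t=7: π = [0.3246, 0.3612, 0.3141], E[r] = -0.3717, γ^t·E[r] = -0.177799, running G = -1.943624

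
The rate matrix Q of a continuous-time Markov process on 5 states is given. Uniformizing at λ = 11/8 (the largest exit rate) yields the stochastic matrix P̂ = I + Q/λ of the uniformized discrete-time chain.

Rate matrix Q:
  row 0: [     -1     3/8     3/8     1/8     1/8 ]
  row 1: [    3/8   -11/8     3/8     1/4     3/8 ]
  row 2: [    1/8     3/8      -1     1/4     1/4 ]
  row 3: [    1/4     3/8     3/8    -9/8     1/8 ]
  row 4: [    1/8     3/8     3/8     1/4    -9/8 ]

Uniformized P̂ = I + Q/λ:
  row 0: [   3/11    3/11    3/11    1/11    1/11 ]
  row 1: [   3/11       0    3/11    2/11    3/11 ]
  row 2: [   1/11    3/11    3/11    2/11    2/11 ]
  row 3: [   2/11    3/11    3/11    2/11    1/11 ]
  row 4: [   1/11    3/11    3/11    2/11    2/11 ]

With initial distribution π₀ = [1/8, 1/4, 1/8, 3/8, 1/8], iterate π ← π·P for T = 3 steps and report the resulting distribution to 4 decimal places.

t=0: π = [0.1250, 0.2500, 0.1250, 0.3750, 0.1250]
t=1: π = [0.1932, 0.2045, 0.2727, 0.1705, 0.1591]
t=2: π = [0.1787, 0.2169, 0.2727, 0.1643, 0.1674]
t=3: π = [0.1778, 0.2136, 0.2727, 0.1656, 0.1704]

π = [0.1778, 0.2136, 0.2727, 0.1656, 0.1704]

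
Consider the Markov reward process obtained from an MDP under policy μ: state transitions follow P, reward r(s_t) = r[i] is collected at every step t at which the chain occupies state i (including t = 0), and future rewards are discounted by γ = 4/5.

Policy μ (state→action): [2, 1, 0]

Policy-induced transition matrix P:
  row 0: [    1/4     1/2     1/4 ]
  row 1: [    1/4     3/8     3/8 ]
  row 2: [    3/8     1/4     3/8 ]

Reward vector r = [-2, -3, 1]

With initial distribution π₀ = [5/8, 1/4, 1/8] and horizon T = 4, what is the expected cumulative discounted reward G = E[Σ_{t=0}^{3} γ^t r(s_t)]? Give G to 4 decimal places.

t=0: π = [0.6250, 0.2500, 0.1250], E[r] = -1.8750, γ^t·E[r] = -1.875000, running G = -1.875000
t=1: π = [0.2656, 0.4375, 0.2969], E[r] = -1.5469, γ^t·E[r] = -1.237500, running G = -3.112500
t=2: π = [0.2871, 0.3711, 0.3418], E[r] = -1.3457, γ^t·E[r] = -0.861250, running G = -3.973750
t=3: π = [0.2927, 0.3682, 0.3391], E[r] = -1.3508, γ^t·E[r] = -0.691625, running G = -4.665375

G = -4.6654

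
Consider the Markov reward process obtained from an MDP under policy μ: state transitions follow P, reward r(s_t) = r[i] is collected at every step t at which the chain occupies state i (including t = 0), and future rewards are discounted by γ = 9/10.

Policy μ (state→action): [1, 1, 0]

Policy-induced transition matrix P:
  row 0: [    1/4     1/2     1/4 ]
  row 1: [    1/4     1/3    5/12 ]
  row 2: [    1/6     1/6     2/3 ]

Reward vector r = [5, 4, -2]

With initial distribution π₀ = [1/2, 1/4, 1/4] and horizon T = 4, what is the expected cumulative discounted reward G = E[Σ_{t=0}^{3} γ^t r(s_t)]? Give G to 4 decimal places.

G = 6.6471

t=0: π = [0.5000, 0.2500, 0.2500], E[r] = 3.0000, γ^t·E[r] = 3.000000, running G = 3.000000
t=1: π = [0.2292, 0.3750, 0.3958], E[r] = 1.8542, γ^t·E[r] = 1.668750, running G = 4.668750
t=2: π = [0.2170, 0.3056, 0.4774], E[r] = 1.3524, γ^t·E[r] = 1.095469, running G = 5.764219
t=3: π = [0.2102, 0.2899, 0.4999], E[r] = 1.2111, γ^t·E[r] = 0.882879, running G = 6.647098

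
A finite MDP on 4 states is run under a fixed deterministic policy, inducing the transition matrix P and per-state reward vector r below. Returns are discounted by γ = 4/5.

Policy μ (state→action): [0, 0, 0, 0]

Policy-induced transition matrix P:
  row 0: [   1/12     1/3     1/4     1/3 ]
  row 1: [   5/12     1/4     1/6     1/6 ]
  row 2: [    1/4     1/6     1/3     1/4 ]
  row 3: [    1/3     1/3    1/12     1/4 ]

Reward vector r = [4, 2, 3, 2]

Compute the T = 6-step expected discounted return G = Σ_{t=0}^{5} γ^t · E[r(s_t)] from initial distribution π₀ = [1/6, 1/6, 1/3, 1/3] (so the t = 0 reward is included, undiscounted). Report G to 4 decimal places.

t=0: π = [0.1667, 0.1667, 0.3333, 0.3333], E[r] = 2.6667, γ^t·E[r] = 2.666667, running G = 2.666667
t=1: π = [0.2778, 0.2639, 0.2083, 0.2500], E[r] = 2.7639, γ^t·E[r] = 2.211111, running G = 4.877778
t=2: π = [0.2685, 0.2766, 0.2037, 0.2512], E[r] = 2.7407, γ^t·E[r] = 1.754074, running G = 6.631852
t=3: π = [0.2723, 0.2763, 0.2021, 0.2493], E[r] = 2.7466, γ^t·E[r] = 1.406272, running G = 8.038123
t=4: π = [0.2715, 0.2766, 0.2023, 0.2497], E[r] = 2.7452, γ^t·E[r] = 1.124418, running G = 9.162542
t=5: π = [0.2717, 0.2766, 0.2022, 0.2496], E[r] = 2.7455, γ^t·E[r] = 0.899655, running G = 10.062196

G = 10.0622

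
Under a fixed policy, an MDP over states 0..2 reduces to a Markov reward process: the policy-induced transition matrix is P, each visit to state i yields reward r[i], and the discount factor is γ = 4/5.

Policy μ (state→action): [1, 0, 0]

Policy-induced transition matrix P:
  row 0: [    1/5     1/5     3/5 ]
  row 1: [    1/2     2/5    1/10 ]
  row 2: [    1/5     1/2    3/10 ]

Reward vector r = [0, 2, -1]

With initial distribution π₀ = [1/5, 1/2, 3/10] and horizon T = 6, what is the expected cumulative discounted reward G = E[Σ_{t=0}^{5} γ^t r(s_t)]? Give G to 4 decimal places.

G = 1.8861

t=0: π = [0.2000, 0.5000, 0.3000], E[r] = 0.7000, γ^t·E[r] = 0.700000, running G = 0.700000
t=1: π = [0.3500, 0.3900, 0.2600], E[r] = 0.5200, γ^t·E[r] = 0.416000, running G = 1.116000
t=2: π = [0.3170, 0.3560, 0.3270], E[r] = 0.3850, γ^t·E[r] = 0.246400, running G = 1.362400
t=3: π = [0.3068, 0.3693, 0.3239], E[r] = 0.4147, γ^t·E[r] = 0.212326, running G = 1.574726
t=4: π = [0.3108, 0.3710, 0.3182], E[r] = 0.4239, γ^t·E[r] = 0.173621, running G = 1.748348
t=5: π = [0.3113, 0.3697, 0.3190], E[r] = 0.4203, γ^t·E[r] = 0.137720, running G = 1.886068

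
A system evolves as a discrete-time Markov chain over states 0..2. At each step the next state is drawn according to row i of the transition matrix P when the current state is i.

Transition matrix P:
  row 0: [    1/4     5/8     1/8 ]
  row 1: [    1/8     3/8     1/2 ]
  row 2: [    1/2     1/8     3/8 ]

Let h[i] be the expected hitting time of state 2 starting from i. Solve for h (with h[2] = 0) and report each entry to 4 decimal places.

h = [3.2000, 2.2400, 0.0000]

First-step conditioning: h[2] = 0; for i ≠ 2, h[i] = 1 + Σ_k P[i][k]·h[k].
  h[0] = 1 + 1/4·h[0] + 5/8·h[1]
  h[1] = 1 + 1/8·h[0] + 3/8·h[1]
Solving the 2×2 linear system over states ≠ 2 gives exactly h = [16/5, 56/25, 0] (h[2] = 0 is the target).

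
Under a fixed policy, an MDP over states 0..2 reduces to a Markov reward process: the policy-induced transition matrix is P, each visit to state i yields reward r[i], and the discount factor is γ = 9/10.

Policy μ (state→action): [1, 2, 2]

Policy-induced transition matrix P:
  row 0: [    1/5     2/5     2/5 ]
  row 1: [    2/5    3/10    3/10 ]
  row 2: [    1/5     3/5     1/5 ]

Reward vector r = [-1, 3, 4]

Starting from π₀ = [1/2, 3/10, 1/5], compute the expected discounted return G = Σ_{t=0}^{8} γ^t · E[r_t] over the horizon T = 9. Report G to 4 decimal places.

t=0: π = [0.5000, 0.3000, 0.2000], E[r] = 1.2000, γ^t·E[r] = 1.200000, running G = 1.200000
t=1: π = [0.2600, 0.4100, 0.3300], E[r] = 2.2900, γ^t·E[r] = 2.061000, running G = 3.261000
t=2: π = [0.2820, 0.4250, 0.2930], E[r] = 2.1650, γ^t·E[r] = 1.753650, running G = 5.014650
t=3: π = [0.2850, 0.4161, 0.2989], E[r] = 2.1589, γ^t·E[r] = 1.573838, running G = 6.588488
t=4: π = [0.2832, 0.4182, 0.2986], E[r] = 2.1657, γ^t·E[r] = 1.420935, running G = 8.009424
t=5: π = [0.2836, 0.4179, 0.2985], E[r] = 2.1639, γ^t·E[r] = 1.277776, running G = 9.287200
t=6: π = [0.2836, 0.4179, 0.2985], E[r] = 2.1642, γ^t·E[r] = 1.150141, running G = 10.437341
t=7: π = [0.2836, 0.4179, 0.2985], E[r] = 2.1642, γ^t·E[r] = 1.035123, running G = 11.472464
t=8: π = [0.2836, 0.4179, 0.2985], E[r] = 2.1642, γ^t·E[r] = 0.931607, running G = 12.404071

G = 12.4041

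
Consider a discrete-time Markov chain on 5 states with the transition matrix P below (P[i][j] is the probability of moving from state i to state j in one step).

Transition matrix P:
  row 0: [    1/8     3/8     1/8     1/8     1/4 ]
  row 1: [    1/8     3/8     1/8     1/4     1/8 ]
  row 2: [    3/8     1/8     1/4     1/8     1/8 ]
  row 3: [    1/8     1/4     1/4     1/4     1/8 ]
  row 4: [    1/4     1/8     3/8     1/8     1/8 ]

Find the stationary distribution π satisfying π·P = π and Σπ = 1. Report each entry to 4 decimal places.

π = [0.1965, 0.2622, 0.2114, 0.1803, 0.1496]

Balance equations π_j = Σ_i π_i·P[i][j]:
  π_0 = 1/8·π_0 + 1/8·π_1 + 3/8·π_2 + 1/8·π_3 + 1/4·π_4
  π_1 = 3/8·π_0 + 3/8·π_1 + 1/8·π_2 + 1/4·π_3 + 1/8·π_4
  π_2 = 1/8·π_0 + 1/8·π_1 + 1/4·π_2 + 1/4·π_3 + 3/8·π_4
  π_3 = 1/8·π_0 + 1/4·π_1 + 1/8·π_2 + 1/4·π_3 + 1/8·π_4
  normalize: π_0 + π_1 + π_2 + π_3 + π_4 = 1
Solving the linear system gives exactly π = [703/3577, 134/511, 108/511, 645/3577, 535/3577].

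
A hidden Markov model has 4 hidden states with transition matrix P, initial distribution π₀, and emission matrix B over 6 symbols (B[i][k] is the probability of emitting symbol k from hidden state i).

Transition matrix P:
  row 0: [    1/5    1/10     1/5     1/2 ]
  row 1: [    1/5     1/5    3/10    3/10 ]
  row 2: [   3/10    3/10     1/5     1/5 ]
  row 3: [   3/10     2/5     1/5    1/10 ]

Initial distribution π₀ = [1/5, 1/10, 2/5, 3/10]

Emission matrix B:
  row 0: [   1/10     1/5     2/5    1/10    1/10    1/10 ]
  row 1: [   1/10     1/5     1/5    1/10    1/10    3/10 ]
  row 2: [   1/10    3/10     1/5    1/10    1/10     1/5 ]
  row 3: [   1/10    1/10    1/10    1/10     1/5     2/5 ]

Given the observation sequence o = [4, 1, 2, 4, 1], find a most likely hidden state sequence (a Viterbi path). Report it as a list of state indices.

path = [3, 2, 0, 3, 1]

t=0: δ = [2.000e-02, 1.000e-02, 4.000e-02, 6.000e-02]  (obs o_0=4)
t=1: δ = [3.600e-03, 4.800e-03, 3.600e-03, 1.000e-03]  ψ = [3, 3, 3, 0]  (obs o_1=1)
t=2: δ = [4.320e-04, 2.160e-04, 2.880e-04, 1.800e-04]  ψ = [2, 2, 1, 0]  (obs o_2=2)
t=3: δ = [8.640e-06, 8.640e-06, 8.640e-06, 4.320e-05]  ψ = [0, 2, 0, 0]  (obs o_3=4)
t=4: δ = [2.592e-06, 3.456e-06, 2.592e-06, 4.320e-07]  ψ = [3, 3, 3, 0]  (obs o_4=1)
backtrack: best end state = 1; path = [3, 2, 0, 3, 1]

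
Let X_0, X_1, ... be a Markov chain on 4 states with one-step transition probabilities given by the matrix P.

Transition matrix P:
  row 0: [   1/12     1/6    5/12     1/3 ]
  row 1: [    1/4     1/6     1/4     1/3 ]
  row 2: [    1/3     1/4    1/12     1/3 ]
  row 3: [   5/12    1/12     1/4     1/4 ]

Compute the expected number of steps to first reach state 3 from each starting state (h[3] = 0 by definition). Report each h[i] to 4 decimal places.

First-step conditioning: h[3] = 0; for i ≠ 3, h[i] = 1 + Σ_k P[i][k]·h[k].
  h[0] = 1 + 1/12·h[0] + 1/6·h[1] + 5/12·h[2]
  h[1] = 1 + 1/4·h[0] + 1/6·h[1] + 1/4·h[2]
  h[2] = 1 + 1/3·h[0] + 1/4·h[1] + 1/12·h[2]
Solving the 3×3 linear system over states ≠ 3 gives exactly h = [3, 3, 3, 0] (h[3] = 0 is the target).

h = [3.0000, 3.0000, 3.0000, 0.0000]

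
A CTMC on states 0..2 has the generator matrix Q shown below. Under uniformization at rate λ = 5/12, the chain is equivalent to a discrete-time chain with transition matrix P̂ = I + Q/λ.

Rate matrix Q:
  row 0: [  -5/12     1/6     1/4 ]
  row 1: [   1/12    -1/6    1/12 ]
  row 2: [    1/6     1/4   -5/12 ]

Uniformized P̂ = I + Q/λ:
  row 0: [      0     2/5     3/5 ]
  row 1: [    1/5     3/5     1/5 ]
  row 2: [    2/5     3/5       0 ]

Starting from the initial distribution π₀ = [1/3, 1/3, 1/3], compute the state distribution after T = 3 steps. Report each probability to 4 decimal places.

t=0: π = [0.3333, 0.3333, 0.3333]
t=1: π = [0.2000, 0.5333, 0.2667]
t=2: π = [0.2133, 0.5600, 0.2267]
t=3: π = [0.2027, 0.5573, 0.2400]

π = [0.2027, 0.5573, 0.2400]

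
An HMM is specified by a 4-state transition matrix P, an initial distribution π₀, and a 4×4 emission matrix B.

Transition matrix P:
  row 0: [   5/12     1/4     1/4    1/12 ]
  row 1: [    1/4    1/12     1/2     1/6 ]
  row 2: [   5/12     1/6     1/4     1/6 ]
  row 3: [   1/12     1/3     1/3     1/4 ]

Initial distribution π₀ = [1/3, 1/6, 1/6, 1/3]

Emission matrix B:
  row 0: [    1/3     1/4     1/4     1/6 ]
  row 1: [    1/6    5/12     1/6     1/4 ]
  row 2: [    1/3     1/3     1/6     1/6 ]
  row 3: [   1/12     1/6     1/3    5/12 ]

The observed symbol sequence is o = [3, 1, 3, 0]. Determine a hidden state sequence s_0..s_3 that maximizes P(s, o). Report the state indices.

t=0: δ = [5.556e-02, 4.167e-02, 2.778e-02, 1.389e-01]  (obs o_0=3)
t=1: δ = [5.787e-03, 1.929e-02, 1.543e-02, 5.787e-03]  ψ = [0, 3, 3, 3]  (obs o_1=1)
t=2: δ = [1.072e-03, 6.430e-04, 1.608e-03, 1.340e-03]  ψ = [2, 2, 1, 1]  (obs o_2=3)
t=3: δ = [2.233e-04, 7.442e-05, 1.488e-04, 2.791e-05]  ψ = [2, 3, 3, 3]  (obs o_3=0)
backtrack: best end state = 0; path = [3, 1, 2, 0]

path = [3, 1, 2, 0]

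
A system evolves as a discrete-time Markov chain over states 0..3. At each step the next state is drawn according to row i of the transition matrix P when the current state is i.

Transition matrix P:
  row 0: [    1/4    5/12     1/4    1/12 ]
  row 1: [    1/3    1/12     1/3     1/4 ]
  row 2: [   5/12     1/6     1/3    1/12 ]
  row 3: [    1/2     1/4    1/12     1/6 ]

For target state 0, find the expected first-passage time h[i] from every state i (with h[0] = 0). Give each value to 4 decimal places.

h = [0.0000, 2.5751, 2.4206, 2.2146]

First-step conditioning: h[0] = 0; for i ≠ 0, h[i] = 1 + Σ_k P[i][k]·h[k].
  h[1] = 1 + 1/12·h[1] + 1/3·h[2] + 1/4·h[3]
  h[2] = 1 + 1/6·h[1] + 1/3·h[2] + 1/12·h[3]
  h[3] = 1 + 1/4·h[1] + 1/12·h[2] + 1/6·h[3]
Solving the 3×3 linear system over states ≠ 0 gives exactly h = [0, 600/233, 564/233, 516/233] (h[0] = 0 is the target).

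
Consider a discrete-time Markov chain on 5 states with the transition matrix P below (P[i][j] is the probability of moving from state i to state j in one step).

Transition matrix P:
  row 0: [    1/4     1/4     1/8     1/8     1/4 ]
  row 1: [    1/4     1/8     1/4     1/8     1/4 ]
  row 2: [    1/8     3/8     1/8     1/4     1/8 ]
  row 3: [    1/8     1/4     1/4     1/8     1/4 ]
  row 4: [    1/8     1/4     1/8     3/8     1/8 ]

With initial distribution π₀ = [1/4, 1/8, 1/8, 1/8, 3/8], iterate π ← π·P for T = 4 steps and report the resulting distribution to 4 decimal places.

t=0: π = [0.2500, 0.1250, 0.1250, 0.1250, 0.3750]
t=1: π = [0.1719, 0.2500, 0.1563, 0.2344, 0.1875]
t=2: π = [0.1777, 0.2383, 0.1855, 0.1914, 0.2070]
t=3: π = [0.1770, 0.2434, 0.1787, 0.2000, 0.2009]
t=4: π = [0.1776, 0.2419, 0.1804, 0.1976, 0.2025]

π = [0.1776, 0.2419, 0.1804, 0.1976, 0.2025]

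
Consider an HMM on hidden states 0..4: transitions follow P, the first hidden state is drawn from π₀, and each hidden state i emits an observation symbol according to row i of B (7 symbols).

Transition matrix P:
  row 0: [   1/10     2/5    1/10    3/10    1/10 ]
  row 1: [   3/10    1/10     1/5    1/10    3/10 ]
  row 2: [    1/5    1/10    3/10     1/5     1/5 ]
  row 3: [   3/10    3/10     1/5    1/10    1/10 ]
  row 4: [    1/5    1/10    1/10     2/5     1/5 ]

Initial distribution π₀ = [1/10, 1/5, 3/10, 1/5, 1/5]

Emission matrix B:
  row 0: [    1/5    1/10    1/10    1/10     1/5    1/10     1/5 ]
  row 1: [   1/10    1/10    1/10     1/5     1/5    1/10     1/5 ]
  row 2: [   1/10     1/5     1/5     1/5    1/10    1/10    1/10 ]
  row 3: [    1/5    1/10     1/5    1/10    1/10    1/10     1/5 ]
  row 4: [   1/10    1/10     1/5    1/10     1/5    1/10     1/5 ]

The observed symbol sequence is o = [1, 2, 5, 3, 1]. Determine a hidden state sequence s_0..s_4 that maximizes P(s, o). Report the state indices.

t=0: δ = [1.000e-02, 2.000e-02, 6.000e-02, 2.000e-02, 2.000e-02]  (obs o_0=1)
t=1: δ = [1.200e-03, 6.000e-04, 3.600e-03, 2.400e-03, 2.400e-03]  ψ = [2, 2, 2, 2, 2]  (obs o_1=2)
t=2: δ = [7.200e-05, 7.200e-05, 1.080e-04, 9.600e-05, 7.200e-05]  ψ = [2, 3, 2, 4, 2]  (obs o_2=5)
t=3: δ = [2.880e-06, 5.760e-06, 6.480e-06, 2.880e-06, 2.160e-06]  ψ = [3, 0, 2, 4, 1]  (obs o_3=3)
t=4: δ = [1.728e-07, 1.152e-07, 3.888e-07, 1.296e-07, 1.728e-07]  ψ = [1, 0, 2, 2, 1]  (obs o_4=1)
backtrack: best end state = 2; path = [2, 2, 2, 2, 2]

path = [2, 2, 2, 2, 2]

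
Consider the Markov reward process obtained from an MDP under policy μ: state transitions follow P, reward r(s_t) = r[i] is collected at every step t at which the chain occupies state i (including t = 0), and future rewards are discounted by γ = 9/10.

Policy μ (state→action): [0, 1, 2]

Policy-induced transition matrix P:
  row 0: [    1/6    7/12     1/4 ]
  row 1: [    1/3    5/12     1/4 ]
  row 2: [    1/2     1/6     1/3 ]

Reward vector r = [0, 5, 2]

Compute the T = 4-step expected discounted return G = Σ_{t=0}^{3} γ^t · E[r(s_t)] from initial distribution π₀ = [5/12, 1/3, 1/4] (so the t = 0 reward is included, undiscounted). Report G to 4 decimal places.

G = 8.4885

t=0: π = [0.4167, 0.3333, 0.2500], E[r] = 2.1667, γ^t·E[r] = 2.166667, running G = 2.166667
t=1: π = [0.3056, 0.4236, 0.2708], E[r] = 2.6597, γ^t·E[r] = 2.393750, running G = 4.560417
t=2: π = [0.3275, 0.3999, 0.2726], E[r] = 2.5446, γ^t·E[r] = 2.061094, running G = 6.621510
t=3: π = [0.3242, 0.4031, 0.2727], E[r] = 2.5610, γ^t·E[r] = 1.866973, running G = 8.488483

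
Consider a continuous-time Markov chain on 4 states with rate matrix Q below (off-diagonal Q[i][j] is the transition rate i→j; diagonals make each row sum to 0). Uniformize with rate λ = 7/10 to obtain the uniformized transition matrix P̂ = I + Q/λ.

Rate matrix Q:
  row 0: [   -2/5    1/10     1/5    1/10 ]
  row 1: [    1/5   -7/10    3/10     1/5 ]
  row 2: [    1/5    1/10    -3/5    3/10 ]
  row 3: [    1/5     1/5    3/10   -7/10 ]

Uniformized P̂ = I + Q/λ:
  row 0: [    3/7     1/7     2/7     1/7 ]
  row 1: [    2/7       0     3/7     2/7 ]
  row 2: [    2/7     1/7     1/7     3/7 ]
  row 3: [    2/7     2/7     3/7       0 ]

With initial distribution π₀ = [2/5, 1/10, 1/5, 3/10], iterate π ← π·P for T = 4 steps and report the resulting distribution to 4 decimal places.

t=0: π = [0.4000, 0.1000, 0.2000, 0.3000]
t=1: π = [0.3429, 0.1714, 0.3143, 0.1714]
t=2: π = [0.3347, 0.1429, 0.2898, 0.2327]
t=3: π = [0.3335, 0.1557, 0.2980, 0.2128]
t=4: π = [0.3334, 0.1510, 0.2958, 0.2198]

π = [0.3334, 0.1510, 0.2958, 0.2198]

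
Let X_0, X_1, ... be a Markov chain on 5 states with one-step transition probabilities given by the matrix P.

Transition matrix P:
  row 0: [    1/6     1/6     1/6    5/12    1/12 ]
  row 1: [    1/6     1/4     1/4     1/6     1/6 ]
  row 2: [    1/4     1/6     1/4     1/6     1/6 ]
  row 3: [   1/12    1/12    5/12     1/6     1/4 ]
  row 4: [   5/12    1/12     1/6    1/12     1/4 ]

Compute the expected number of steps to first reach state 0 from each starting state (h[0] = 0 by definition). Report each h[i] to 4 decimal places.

First-step conditioning: h[0] = 0; for i ≠ 0, h[i] = 1 + Σ_k P[i][k]·h[k].
  h[1] = 1 + 1/4·h[1] + 1/4·h[2] + 1/6·h[3] + 1/6·h[4]
  h[2] = 1 + 1/6·h[1] + 1/4·h[2] + 1/6·h[3] + 1/6·h[4]
  h[3] = 1 + 1/12·h[1] + 5/12·h[2] + 1/6·h[3] + 1/4·h[4]
  h[4] = 1 + 1/12·h[1] + 1/6·h[2] + 1/12·h[3] + 1/4·h[4]
Solving the 4×4 linear system over states ≠ 0 gives exactly h = [0, 19152/4301, 1596/391, 20052/4301, 1272/391] (h[0] = 0 is the target).

h = [0.0000, 4.4529, 4.0818, 4.6622, 3.2532]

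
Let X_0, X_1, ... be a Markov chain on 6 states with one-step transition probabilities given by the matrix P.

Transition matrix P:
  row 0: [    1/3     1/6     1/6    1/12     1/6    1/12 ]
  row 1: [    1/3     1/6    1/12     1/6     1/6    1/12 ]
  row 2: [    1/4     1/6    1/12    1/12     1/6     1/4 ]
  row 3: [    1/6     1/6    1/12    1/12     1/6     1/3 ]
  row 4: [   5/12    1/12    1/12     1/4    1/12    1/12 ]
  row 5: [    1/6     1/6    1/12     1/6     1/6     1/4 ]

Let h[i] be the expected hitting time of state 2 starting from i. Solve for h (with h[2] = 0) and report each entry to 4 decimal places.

First-step conditioning: h[2] = 0; for i ≠ 2, h[i] = 1 + Σ_k P[i][k]·h[k].
  h[0] = 1 + 1/3·h[0] + 1/6·h[1] + 1/12·h[3] + 1/6·h[4] + 1/12·h[5]
  h[1] = 1 + 1/3·h[0] + 1/6·h[1] + 1/6·h[3] + 1/6·h[4] + 1/12·h[5]
  h[3] = 1 + 1/6·h[0] + 1/6·h[1] + 1/12·h[3] + 1/6·h[4] + 1/3·h[5]
  h[4] = 1 + 5/12·h[0] + 1/12·h[1] + 1/4·h[3] + 1/12·h[4] + 1/12·h[5]
  h[5] = 1 + 1/6·h[0] + 1/6·h[1] + 1/6·h[3] + 1/6·h[4] + 1/4·h[5]
Solving the 5×5 linear system over states ≠ 2 gives exactly h = [702/83, 767/83, 0, 780/83, 763/83, 780/83] (h[2] = 0 is the target).

h = [8.4578, 9.2410, 0.0000, 9.3976, 9.1928, 9.3976]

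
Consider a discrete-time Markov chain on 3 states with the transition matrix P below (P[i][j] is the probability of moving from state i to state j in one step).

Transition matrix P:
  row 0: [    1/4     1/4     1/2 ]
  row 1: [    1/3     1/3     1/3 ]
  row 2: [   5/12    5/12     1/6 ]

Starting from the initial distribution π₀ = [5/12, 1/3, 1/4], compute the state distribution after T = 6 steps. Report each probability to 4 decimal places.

t=0: π = [0.4167, 0.3333, 0.2500]
t=1: π = [0.3194, 0.3194, 0.3611]
t=2: π = [0.3368, 0.3368, 0.3264]
t=3: π = [0.3325, 0.3325, 0.3351]
t=4: π = [0.3336, 0.3336, 0.3329]
t=5: π = [0.3333, 0.3333, 0.3334]
t=6: π = [0.3333, 0.3333, 0.3333]

π = [0.3333, 0.3333, 0.3333]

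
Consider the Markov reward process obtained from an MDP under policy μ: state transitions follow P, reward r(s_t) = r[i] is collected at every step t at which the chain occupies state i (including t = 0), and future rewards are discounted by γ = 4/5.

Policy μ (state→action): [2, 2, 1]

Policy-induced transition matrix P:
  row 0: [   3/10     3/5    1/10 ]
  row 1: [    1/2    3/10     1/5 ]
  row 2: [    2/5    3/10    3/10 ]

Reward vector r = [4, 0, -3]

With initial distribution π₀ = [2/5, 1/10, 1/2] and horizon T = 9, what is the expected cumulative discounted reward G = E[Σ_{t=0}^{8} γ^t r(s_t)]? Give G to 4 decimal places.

G = 3.4907

t=0: π = [0.4000, 0.1000, 0.5000], E[r] = 0.1000, γ^t·E[r] = 0.100000, running G = 0.100000
t=1: π = [0.3700, 0.4200, 0.2100], E[r] = 0.8500, γ^t·E[r] = 0.680000, running G = 0.780000
t=2: π = [0.4050, 0.4110, 0.1840], E[r] = 1.0680, γ^t·E[r] = 0.683520, running G = 1.463520
t=3: π = [0.4006, 0.4215, 0.1779], E[r] = 1.0687, γ^t·E[r] = 0.547174, running G = 2.010694
t=4: π = [0.4021, 0.4202, 0.1777], E[r] = 1.0752, γ^t·E[r] = 0.440390, running G = 2.451084
t=5: π = [0.4018, 0.4206, 0.1776], E[r] = 1.0745, γ^t·E[r] = 0.352107, running G = 2.803191
t=6: π = [0.4019, 0.4205, 0.1776], E[r] = 1.0748, γ^t·E[r] = 0.281753, running G = 3.084943
t=7: π = [0.4019, 0.4206, 0.1776], E[r] = 1.0748, γ^t·E[r] = 0.225393, running G = 3.310336
t=8: π = [0.4019, 0.4206, 0.1776], E[r] = 1.0748, γ^t·E[r] = 0.180316, running G = 3.490652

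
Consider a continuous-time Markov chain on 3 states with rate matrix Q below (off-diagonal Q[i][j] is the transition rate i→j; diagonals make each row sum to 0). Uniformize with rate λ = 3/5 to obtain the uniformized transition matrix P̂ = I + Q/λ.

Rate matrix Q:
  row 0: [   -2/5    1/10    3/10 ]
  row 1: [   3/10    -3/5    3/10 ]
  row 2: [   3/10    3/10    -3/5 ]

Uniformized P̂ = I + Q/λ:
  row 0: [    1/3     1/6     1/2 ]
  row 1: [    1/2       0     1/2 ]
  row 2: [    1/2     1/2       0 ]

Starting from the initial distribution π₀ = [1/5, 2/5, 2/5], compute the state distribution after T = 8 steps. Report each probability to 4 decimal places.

t=0: π = [0.2000, 0.4000, 0.4000]
t=1: π = [0.4667, 0.2333, 0.3000]
t=2: π = [0.4222, 0.2278, 0.3500]
t=3: π = [0.4296, 0.2454, 0.3250]
t=4: π = [0.4284, 0.2341, 0.3375]
t=5: π = [0.4286, 0.2401, 0.3313]
t=6: π = [0.4286, 0.2371, 0.3344]
t=7: π = [0.4286, 0.2386, 0.3328]
t=8: π = [0.4286, 0.2378, 0.3336]

π = [0.4286, 0.2378, 0.3336]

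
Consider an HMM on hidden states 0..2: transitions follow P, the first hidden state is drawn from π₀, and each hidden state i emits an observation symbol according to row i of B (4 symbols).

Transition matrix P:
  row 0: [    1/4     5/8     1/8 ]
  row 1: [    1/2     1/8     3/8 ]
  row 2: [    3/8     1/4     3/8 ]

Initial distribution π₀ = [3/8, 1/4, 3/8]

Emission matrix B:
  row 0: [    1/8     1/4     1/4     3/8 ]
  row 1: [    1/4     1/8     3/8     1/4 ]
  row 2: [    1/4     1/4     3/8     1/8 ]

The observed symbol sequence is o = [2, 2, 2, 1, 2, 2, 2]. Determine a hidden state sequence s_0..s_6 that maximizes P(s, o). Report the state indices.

path = [2, 0, 1, 0, 1, 0, 1]

t=0: δ = [9.375e-02, 9.375e-02, 1.406e-01]  (obs o_0=2)
t=1: δ = [1.318e-02, 2.197e-02, 1.978e-02]  ψ = [2, 0, 2]  (obs o_1=2)
t=2: δ = [2.747e-03, 3.090e-03, 3.090e-03]  ψ = [1, 0, 1]  (obs o_2=2)
t=3: δ = [3.862e-04, 2.146e-04, 2.897e-04]  ψ = [1, 0, 1]  (obs o_3=1)
t=4: δ = [2.716e-05, 9.052e-05, 4.074e-05]  ψ = [2, 0, 2]  (obs o_4=2)
t=5: δ = [1.132e-05, 6.365e-06, 1.273e-05]  ψ = [1, 0, 1]  (obs o_5=2)
t=6: δ = [1.193e-06, 2.652e-06, 1.790e-06]  ψ = [2, 0, 2]  (obs o_6=2)
backtrack: best end state = 1; path = [2, 0, 1, 0, 1, 0, 1]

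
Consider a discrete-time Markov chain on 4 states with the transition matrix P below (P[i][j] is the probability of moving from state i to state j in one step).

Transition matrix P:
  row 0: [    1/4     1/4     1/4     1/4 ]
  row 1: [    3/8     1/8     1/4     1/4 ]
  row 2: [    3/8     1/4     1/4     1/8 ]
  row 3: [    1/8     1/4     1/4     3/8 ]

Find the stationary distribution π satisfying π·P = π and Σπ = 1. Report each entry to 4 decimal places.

π = [0.2778, 0.2222, 0.2500, 0.2500]

Balance equations π_j = Σ_i π_i·P[i][j]:
  π_0 = 1/4·π_0 + 3/8·π_1 + 3/8·π_2 + 1/8·π_3
  π_1 = 1/4·π_0 + 1/8·π_1 + 1/4·π_2 + 1/4·π_3
  π_2 = 1/4·π_0 + 1/4·π_1 + 1/4·π_2 + 1/4·π_3
  normalize: π_0 + π_1 + π_2 + π_3 = 1
Solving the linear system gives exactly π = [5/18, 2/9, 1/4, 1/4].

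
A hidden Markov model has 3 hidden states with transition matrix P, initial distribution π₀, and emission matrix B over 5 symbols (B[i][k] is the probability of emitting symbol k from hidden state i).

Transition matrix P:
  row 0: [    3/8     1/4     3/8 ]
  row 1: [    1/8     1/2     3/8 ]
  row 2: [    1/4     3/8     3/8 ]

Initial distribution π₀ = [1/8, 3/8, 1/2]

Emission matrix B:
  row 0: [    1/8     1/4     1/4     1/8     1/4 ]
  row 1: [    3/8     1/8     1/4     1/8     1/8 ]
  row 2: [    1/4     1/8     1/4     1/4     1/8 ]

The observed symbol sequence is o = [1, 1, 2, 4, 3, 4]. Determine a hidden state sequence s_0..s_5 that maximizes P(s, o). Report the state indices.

path = [2, 0, 0, 0, 2, 0]

t=0: δ = [3.125e-02, 4.688e-02, 6.250e-02]  (obs o_0=1)
t=1: δ = [3.906e-03, 2.930e-03, 2.930e-03]  ψ = [2, 1, 2]  (obs o_1=1)
t=2: δ = [3.662e-04, 3.662e-04, 3.662e-04]  ψ = [0, 1, 0]  (obs o_2=2)
t=3: δ = [3.433e-05, 2.289e-05, 1.717e-05]  ψ = [0, 1, 0]  (obs o_3=4)
t=4: δ = [1.609e-06, 1.431e-06, 3.219e-06]  ψ = [0, 1, 0]  (obs o_4=3)
t=5: δ = [2.012e-07, 1.509e-07, 1.509e-07]  ψ = [2, 2, 2]  (obs o_5=4)
backtrack: best end state = 0; path = [2, 0, 0, 0, 2, 0]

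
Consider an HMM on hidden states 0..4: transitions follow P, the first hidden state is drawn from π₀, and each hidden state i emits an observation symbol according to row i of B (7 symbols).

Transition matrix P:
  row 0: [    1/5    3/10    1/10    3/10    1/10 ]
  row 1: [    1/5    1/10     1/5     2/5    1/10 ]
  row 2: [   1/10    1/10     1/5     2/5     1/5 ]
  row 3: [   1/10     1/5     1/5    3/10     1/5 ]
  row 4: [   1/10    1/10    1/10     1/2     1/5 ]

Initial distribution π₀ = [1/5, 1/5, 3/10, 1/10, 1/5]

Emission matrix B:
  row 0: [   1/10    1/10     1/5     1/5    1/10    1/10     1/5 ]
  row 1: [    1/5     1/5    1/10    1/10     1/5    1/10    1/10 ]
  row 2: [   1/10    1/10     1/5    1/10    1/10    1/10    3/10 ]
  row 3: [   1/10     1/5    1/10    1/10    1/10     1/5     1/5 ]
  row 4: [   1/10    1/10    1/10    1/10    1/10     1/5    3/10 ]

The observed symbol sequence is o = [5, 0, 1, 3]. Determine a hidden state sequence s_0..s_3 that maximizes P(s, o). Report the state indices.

path = [4, 3, 3, 3]

t=0: δ = [2.000e-02, 2.000e-02, 3.000e-02, 2.000e-02, 4.000e-02]  (obs o_0=5)
t=1: δ = [4.000e-04, 1.200e-03, 6.000e-04, 2.000e-03, 8.000e-04]  ψ = [0, 0, 2, 4, 4]  (obs o_1=0)
t=2: δ = [2.400e-05, 8.000e-05, 4.000e-05, 1.200e-04, 4.000e-05]  ψ = [1, 3, 3, 3, 3]  (obs o_2=1)
t=3: δ = [3.200e-06, 2.400e-06, 2.400e-06, 3.600e-06, 2.400e-06]  ψ = [1, 3, 3, 3, 3]  (obs o_3=3)
backtrack: best end state = 3; path = [4, 3, 3, 3]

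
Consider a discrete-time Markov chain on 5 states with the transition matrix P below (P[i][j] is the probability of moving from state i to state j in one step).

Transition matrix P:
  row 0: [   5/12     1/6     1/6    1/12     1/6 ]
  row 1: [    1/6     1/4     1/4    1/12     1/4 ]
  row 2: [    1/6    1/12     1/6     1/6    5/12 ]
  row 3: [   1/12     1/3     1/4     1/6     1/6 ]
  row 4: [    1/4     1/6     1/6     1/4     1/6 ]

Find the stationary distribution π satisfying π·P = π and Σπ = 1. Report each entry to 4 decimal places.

π = [0.2312, 0.1915, 0.1952, 0.1507, 0.2314]

Balance equations π_j = Σ_i π_i·P[i][j]:
  π_0 = 5/12·π_0 + 1/6·π_1 + 1/6·π_2 + 1/12·π_3 + 1/4·π_4
  π_1 = 1/6·π_0 + 1/4·π_1 + 1/12·π_2 + 1/3·π_3 + 1/6·π_4
  π_2 = 1/6·π_0 + 1/4·π_1 + 1/6·π_2 + 1/4·π_3 + 1/6·π_4
  π_3 = 1/12·π_0 + 1/12·π_1 + 1/6·π_2 + 1/6·π_3 + 1/4·π_4
  normalize: π_0 + π_1 + π_2 + π_3 + π_4 = 1
Solving the linear system gives exactly π = [1997/8638, 827/4319, 843/4319, 93/617, 1999/8638].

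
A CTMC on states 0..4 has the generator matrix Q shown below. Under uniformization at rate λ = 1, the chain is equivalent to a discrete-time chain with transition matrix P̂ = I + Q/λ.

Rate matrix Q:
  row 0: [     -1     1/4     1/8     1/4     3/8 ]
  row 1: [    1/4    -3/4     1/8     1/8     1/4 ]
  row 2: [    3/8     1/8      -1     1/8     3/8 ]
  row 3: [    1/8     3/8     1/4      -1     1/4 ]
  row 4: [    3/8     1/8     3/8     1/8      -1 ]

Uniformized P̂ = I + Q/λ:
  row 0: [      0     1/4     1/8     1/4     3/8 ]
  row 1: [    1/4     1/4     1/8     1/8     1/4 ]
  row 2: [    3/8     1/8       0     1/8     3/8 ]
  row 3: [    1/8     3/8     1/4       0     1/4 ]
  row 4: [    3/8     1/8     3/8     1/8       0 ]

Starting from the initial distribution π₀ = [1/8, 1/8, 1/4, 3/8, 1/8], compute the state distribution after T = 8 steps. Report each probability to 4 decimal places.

t=0: π = [0.1250, 0.1250, 0.2500, 0.3750, 0.1250]
t=1: π = [0.2188, 0.2500, 0.1719, 0.0938, 0.2656]
t=2: π = [0.2383, 0.2070, 0.1816, 0.1406, 0.2324]
t=3: π = [0.2246, 0.2158, 0.1780, 0.1372, 0.2444]
t=4: π = [0.2295, 0.2144, 0.1810, 0.1359, 0.2392]
t=5: π = [0.2282, 0.2145, 0.1792, 0.1367, 0.2415]
t=6: π = [0.2285, 0.2145, 0.1801, 0.1364, 0.2405]
t=7: π = [0.2284, 0.2145, 0.1797, 0.1365, 0.2409]
t=8: π = [0.2284, 0.2145, 0.1798, 0.1365, 0.2408]

π = [0.2284, 0.2145, 0.1798, 0.1365, 0.2408]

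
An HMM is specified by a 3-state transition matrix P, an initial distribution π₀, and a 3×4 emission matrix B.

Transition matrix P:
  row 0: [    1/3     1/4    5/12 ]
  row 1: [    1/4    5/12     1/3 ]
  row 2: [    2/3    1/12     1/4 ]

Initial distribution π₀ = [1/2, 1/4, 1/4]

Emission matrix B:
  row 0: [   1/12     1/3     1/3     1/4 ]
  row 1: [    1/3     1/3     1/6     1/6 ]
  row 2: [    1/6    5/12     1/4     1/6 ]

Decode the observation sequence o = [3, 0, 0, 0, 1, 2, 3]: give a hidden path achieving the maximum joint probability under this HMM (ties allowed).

path = [0, 1, 1, 1, 2, 0, 0]

t=0: δ = [1.250e-01, 4.167e-02, 4.167e-02]  (obs o_0=3)
t=1: δ = [3.472e-03, 1.042e-02, 8.681e-03]  ψ = [0, 0, 0]  (obs o_1=0)
t=2: δ = [4.823e-04, 1.447e-03, 5.787e-04]  ψ = [2, 1, 1]  (obs o_2=0)
t=3: δ = [3.215e-05, 2.009e-04, 8.038e-05]  ψ = [2, 1, 1]  (obs o_3=0)
t=4: δ = [1.786e-05, 2.791e-05, 2.791e-05]  ψ = [2, 1, 1]  (obs o_4=1)
t=5: δ = [6.202e-06, 1.938e-06, 2.326e-06]  ψ = [2, 1, 1]  (obs o_5=2)
t=6: δ = [5.168e-07, 2.584e-07, 4.307e-07]  ψ = [0, 0, 0]  (obs o_6=3)
backtrack: best end state = 0; path = [0, 1, 1, 1, 2, 0, 0]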